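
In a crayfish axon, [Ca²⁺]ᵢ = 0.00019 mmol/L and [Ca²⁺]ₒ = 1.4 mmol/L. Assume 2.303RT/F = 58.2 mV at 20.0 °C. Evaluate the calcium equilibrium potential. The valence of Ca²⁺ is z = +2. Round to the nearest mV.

113 mV

E = (58.2/z) · log₁₀([Ca²⁺]_out/[Ca²⁺]_in) with z = +2.
= (58.2/2) · log₁₀(1.4/0.00019) = 29.10 · log₁₀(7368)
= 29.10 · (3.8674) = 112.54 mV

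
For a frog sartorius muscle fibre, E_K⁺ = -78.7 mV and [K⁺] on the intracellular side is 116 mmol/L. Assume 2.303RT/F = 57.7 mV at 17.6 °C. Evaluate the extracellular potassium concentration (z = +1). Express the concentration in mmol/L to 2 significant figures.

5.0 mmol/L

Nernst: E = (57.7/1) · log₁₀([out]/[in]), so log₁₀([out]/[in]) = -78.7 × 1 / 57.7 = -1.3640.
[out]/[in] = 10^(-1.3640) = 0.04326.
[out] = 0.04326 × 116 = 5.018 mmol/L.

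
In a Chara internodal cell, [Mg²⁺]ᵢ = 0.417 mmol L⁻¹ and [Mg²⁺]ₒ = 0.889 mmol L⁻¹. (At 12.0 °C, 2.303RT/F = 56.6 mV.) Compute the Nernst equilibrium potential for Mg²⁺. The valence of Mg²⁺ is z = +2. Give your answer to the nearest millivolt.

E = (56.6/z) · log₁₀([Mg²⁺]_out/[Mg²⁺]_in) with z = +2.
= (56.6/2) · log₁₀(0.889/0.417) = 28.30 · log₁₀(2.132)
= 28.30 · (0.3288) = 9.30 mV

9 mV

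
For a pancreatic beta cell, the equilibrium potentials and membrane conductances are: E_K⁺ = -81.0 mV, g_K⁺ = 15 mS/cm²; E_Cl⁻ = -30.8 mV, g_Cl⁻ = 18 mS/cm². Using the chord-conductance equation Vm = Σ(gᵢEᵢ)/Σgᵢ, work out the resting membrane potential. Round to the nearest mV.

Σ gᵢEᵢ = 15·(-81.0) + 18·(-30.8) = -1769.40
Σ gᵢ = 15 + 18 = 33
Vm = -1769.40 / 33 = -53.62 mV

-54 mV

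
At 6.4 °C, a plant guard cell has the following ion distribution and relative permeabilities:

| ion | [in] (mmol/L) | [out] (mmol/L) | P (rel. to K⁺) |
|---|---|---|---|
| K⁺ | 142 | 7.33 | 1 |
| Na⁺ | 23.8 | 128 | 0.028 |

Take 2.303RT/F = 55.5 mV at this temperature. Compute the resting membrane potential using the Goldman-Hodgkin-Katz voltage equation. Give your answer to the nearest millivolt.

-62 mV

Vm = 55.5 · log₁₀[(Σ P·[cation]ₒ + Σ P·[anion]ᵢ) / (Σ P·[cation]ᵢ + Σ P·[anion]ₒ)]
Numerator = 1×7.33 + 0.028×128 = 10.91
Denominator = 1×142 + 0.028×23.8 = 142.7
Vm = 55.5 · log₁₀(0.0765) = 55.5 × (-1.1163) = -61.96 mV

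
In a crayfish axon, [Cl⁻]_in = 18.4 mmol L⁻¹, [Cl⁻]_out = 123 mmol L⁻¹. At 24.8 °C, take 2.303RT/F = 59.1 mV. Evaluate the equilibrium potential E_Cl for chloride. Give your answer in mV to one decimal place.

E = (59.1/z) · log₁₀([Cl⁻]_out/[Cl⁻]_in) with z = -1.
For an anion, dividing by z = -1 reverses the sign.
= (59.1/-1) · log₁₀(123/18.4) = -59.10 · log₁₀(6.685)
= -59.10 · (0.8251) = -48.76 mV

-48.8 mV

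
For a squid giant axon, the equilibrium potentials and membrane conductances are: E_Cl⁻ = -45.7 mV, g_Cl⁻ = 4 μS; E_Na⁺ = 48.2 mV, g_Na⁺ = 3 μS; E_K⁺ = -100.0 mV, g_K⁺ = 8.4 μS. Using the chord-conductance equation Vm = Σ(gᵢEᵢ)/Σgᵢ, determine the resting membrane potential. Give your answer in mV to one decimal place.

Σ gᵢEᵢ = 4·(-45.7) + 3·(48.2) + 8.4·(-100.0) = -878.20
Σ gᵢ = 4 + 3 + 8.4 = 15.4
Vm = -878.20 / 15.4 = -57.03 mV

-57.0 mV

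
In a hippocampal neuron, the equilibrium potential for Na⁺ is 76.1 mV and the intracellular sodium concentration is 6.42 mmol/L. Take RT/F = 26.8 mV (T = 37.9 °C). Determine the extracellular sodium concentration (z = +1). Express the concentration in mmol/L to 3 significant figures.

Nernst: E = (26.8/1) · ln([out]/[in]), so ln([out]/[in]) = 76.1 × 1 / 26.8 = 2.8396.
[out]/[in] = e^(2.8396) = 17.11.
[out] = 17.11 × 6.42 = 109.8 mmol/L.

110 mmol/L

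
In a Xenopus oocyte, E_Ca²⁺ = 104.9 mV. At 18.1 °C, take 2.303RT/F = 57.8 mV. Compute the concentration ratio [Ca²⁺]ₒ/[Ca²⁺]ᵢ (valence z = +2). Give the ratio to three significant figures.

log₁₀([out]/[in]) = E·z/(57.8) = 104.9 × 2 / 57.8 = 3.6298
[out]/[in] = 10^(3.6298) = 4263

4260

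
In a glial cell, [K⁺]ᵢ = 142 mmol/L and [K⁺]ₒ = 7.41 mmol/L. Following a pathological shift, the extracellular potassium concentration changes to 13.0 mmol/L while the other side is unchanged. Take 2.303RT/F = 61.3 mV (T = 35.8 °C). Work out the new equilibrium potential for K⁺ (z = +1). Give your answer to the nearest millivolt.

-64 mV

After the shift: [K⁺]_out = 13.0, [K⁺]_in = 142 mmol/L.
E_new = (61.3/1)·log₁₀(13.0/142) = 61.30 · (-1.0383) = -63.65 mV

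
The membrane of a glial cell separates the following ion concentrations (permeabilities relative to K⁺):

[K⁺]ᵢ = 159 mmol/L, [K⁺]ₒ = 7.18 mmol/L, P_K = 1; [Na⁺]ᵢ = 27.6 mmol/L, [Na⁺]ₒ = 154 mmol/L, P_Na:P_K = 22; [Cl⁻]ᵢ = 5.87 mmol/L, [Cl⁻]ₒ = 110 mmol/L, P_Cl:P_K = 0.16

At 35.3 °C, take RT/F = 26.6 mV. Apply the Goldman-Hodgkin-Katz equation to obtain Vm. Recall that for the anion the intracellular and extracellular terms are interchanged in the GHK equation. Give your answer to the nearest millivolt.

39 mV

Vm = 26.6 · ln[(Σ P·[cation]ₒ + Σ P·[anion]ᵢ) / (Σ P·[cation]ᵢ + Σ P·[anion]ₒ)]
Numerator = 1×7.18 + 22×154 + 0.16×5.87 = 3396
Denominator = 1×159 + 22×27.6 + 0.16×110 = 783.8
Vm = 26.6 · ln(4.3329) = 26.6 × (1.4662) = 39.00 mV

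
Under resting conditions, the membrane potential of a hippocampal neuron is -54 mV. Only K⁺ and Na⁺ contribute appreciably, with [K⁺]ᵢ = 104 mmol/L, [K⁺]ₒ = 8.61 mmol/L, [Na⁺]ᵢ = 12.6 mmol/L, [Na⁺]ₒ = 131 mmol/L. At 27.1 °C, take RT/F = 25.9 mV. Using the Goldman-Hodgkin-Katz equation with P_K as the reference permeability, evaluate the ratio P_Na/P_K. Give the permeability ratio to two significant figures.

0.033

Let α = P_Na/P_K. GHK: Vm = 25.9·ln[(Kₒ + α·Naₒ)/(Kᵢ + α·Naᵢ)].
e^(Vm/25.9) = e^(-54.0/25.9) = 0.12431
So 0.12431·(Kᵢ + α·Naᵢ) = Kₒ + α·Naₒ → α = (0.12431·104.0 − 8.61) / (131.0 − 0.12431·12.6)
α = (12.93 − 8.61) / (131.0 − 1.566) = 4.319/129.4 = 0.03337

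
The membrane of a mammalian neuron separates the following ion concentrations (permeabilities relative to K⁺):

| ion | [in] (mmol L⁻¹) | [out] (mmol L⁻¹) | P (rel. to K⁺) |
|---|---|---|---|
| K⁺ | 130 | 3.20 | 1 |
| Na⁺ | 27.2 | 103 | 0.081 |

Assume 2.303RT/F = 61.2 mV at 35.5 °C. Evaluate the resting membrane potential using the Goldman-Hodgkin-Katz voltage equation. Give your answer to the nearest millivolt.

-65 mV

Vm = 61.2 · log₁₀[(Σ P·[cation]ₒ + Σ P·[anion]ᵢ) / (Σ P·[cation]ᵢ + Σ P·[anion]ₒ)]
Numerator = 1×3.20 + 0.081×103 = 11.54
Denominator = 1×130 + 0.081×27.2 = 132.2
Vm = 61.2 · log₁₀(0.087313) = 61.2 × (-1.0589) = -64.81 mV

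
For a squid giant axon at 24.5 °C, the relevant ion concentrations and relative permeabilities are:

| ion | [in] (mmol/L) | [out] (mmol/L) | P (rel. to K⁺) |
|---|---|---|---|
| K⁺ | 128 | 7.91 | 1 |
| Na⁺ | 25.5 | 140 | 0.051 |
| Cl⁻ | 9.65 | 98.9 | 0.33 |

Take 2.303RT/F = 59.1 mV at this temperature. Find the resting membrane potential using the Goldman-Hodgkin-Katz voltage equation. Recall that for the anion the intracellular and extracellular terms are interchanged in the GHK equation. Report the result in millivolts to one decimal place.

Vm = 59.1 · log₁₀[(Σ P·[cation]ₒ + Σ P·[anion]ᵢ) / (Σ P·[cation]ᵢ + Σ P·[anion]ₒ)]
Numerator = 1×7.91 + 0.051×140 + 0.33×9.65 = 18.23
Denominator = 1×128 + 0.051×25.5 + 0.33×98.9 = 161.9
Vm = 59.1 · log₁₀(0.1126) = 59.1 × (-0.9485) = -56.05 mV

-56.1 mV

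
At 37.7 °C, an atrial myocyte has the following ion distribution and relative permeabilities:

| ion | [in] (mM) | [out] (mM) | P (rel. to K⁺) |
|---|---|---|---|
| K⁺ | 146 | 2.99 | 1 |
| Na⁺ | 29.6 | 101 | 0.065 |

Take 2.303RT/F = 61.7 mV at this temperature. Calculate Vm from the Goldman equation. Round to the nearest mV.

Vm = 61.7 · log₁₀[(Σ P·[cation]ₒ + Σ P·[anion]ᵢ) / (Σ P·[cation]ᵢ + Σ P·[anion]ₒ)]
Numerator = 1×2.99 + 0.065×101 = 9.555
Denominator = 1×146 + 0.065×29.6 = 147.9
Vm = 61.7 · log₁₀(0.064594) = 61.7 × (-1.1898) = -73.41 mV

-73 mV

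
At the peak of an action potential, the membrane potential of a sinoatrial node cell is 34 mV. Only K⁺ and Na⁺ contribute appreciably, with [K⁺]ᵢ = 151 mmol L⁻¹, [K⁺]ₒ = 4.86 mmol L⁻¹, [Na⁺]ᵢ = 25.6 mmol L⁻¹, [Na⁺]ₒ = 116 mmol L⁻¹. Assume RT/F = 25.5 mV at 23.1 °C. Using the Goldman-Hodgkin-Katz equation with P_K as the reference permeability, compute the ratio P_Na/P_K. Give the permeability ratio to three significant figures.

30.1

Let α = P_Na/P_K. GHK: Vm = 25.5·ln[(Kₒ + α·Naₒ)/(Kᵢ + α·Naᵢ)].
e^(Vm/25.5) = e^(34.0/25.5) = 3.7937
So 3.7937·(Kᵢ + α·Naᵢ) = Kₒ + α·Naₒ → α = (3.7937·151.0 − 4.86) / (116.0 − 3.7937·25.6)
α = (572.8 − 4.86) / (116.0 − 97.12) = 568/18.88 = 30.08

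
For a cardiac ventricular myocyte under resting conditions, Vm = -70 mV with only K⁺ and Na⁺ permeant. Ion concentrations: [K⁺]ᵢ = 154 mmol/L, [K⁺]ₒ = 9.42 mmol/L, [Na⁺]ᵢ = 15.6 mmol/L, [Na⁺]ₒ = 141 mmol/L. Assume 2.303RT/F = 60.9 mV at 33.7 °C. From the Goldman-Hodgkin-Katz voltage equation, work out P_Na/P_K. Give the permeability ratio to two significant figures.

Let α = P_Na/P_K. GHK: Vm = 60.9·log₁₀[(Kₒ + α·Naₒ)/(Kᵢ + α·Naᵢ)].
10^(Vm/60.9) = 10^(-70.0/60.9) = 0.070888
So 0.070888·(Kᵢ + α·Naᵢ) = Kₒ + α·Naₒ → α = (0.070888·154.0 − 9.42) / (141.0 − 0.070888·15.6)
α = (10.92 − 9.42) / (141.0 − 1.106) = 1.497/139.9 = 0.0107

0.011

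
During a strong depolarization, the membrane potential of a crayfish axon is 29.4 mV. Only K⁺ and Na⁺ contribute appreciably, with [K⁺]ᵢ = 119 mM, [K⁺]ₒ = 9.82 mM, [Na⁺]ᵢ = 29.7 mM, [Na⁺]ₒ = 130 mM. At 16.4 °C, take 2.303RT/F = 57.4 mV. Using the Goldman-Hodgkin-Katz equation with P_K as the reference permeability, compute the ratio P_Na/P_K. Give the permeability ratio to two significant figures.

Let α = P_Na/P_K. GHK: Vm = 57.4·log₁₀[(Kₒ + α·Naₒ)/(Kᵢ + α·Naᵢ)].
10^(Vm/57.4) = 10^(29.4/57.4) = 3.2523
So 3.2523·(Kᵢ + α·Naᵢ) = Kₒ + α·Naₒ → α = (3.2523·119.0 − 9.82) / (130.0 − 3.2523·29.7)
α = (387 − 9.82) / (130.0 − 96.59) = 377.2/33.41 = 11.29

11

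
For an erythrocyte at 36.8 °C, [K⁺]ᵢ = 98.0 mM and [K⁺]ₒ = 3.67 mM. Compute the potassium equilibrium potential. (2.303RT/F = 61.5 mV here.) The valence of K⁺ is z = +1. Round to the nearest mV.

E = (61.5/z) · log₁₀([K⁺]_out/[K⁺]_in) with z = +1.
= (61.5/1) · log₁₀(3.67/98.0) = 61.50 · log₁₀(0.03745)
= 61.50 · (-1.4266) = -87.73 mV

-88 mV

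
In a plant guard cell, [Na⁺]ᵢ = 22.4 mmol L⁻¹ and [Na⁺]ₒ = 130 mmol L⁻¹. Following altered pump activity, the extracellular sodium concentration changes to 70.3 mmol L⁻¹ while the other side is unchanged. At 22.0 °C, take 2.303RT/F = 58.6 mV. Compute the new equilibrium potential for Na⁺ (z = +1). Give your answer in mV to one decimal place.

After the shift: [Na⁺]_out = 70.3, [Na⁺]_in = 22.4 mmol L⁻¹.
E_new = (58.6/1)·log₁₀(70.3/22.4) = 58.60 · (0.4967) = 29.11 mV

29.1 mV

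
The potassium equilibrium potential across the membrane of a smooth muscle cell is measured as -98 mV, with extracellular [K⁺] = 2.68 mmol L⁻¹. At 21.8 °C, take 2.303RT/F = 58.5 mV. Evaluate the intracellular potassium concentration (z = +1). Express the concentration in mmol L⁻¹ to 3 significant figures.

127 mmol L⁻¹

Nernst: E = (58.5/1) · log₁₀([out]/[in]), so log₁₀([out]/[in]) = -98.0 × 1 / 58.5 = -1.6752.
[out]/[in] = 10^(-1.6752) = 0.02112.
[in] = 2.68 / 0.02112 = 126.9 mmol L⁻¹.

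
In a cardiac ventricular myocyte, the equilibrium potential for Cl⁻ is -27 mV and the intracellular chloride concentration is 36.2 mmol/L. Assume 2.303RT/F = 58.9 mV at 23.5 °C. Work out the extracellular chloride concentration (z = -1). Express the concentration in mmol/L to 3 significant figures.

104 mmol/L

Nernst: E = (58.9/-1) · log₁₀([out]/[in]), so log₁₀([out]/[in]) = -27.0 × -1 / 58.9 = 0.4584.
[out]/[in] = 10^(0.4584) = 2.873.
[out] = 2.873 × 36.2 = 104 mmol/L.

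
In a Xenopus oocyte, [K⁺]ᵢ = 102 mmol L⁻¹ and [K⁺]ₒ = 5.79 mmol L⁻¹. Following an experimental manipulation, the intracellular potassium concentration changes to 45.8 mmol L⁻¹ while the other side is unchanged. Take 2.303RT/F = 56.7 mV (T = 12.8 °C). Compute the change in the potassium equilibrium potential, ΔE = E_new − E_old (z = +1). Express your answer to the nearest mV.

20 mV

E_old = (56.7/1)·log₁₀(5.79/102) = -70.64 mV
E_new = (56.7/1)·log₁₀(5.79/45.8) = -50.93 mV
ΔE = -50.93 − (-70.64) = 19.72 mV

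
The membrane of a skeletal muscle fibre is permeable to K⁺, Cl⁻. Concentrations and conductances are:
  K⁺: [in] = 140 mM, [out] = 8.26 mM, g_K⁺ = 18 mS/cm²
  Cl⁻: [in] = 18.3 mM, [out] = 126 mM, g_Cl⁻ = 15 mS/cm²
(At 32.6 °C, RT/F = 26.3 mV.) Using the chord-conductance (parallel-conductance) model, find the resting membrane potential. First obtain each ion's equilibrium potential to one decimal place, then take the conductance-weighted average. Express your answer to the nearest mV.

-64 mV

E_K⁺ = (26.3/1)·ln(8.26/140) = -74.4 mV
E_Cl⁻ = (26.3/-1)·ln(126/18.3) = -50.7 mV
Vm = (Σ gᵢEᵢ)/(Σ gᵢ) = (18·-74.4 + 15·-50.7) / (18 + 15)
= -2099.70 / 33 = -63.63 mV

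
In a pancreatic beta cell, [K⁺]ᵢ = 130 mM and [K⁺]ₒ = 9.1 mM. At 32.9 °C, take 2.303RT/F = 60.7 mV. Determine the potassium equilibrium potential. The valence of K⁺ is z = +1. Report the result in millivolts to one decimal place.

-70.1 mV

E = (60.7/z) · log₁₀([K⁺]_out/[K⁺]_in) with z = +1.
= (60.7/1) · log₁₀(9.1/130) = 60.70 · log₁₀(0.07)
= 60.70 · (-1.1549) = -70.10 mV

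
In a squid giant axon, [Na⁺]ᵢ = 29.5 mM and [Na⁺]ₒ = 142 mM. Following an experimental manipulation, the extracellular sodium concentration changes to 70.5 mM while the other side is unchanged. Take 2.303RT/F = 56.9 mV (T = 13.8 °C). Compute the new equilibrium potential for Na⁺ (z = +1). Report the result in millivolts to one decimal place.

21.5 mV

After the shift: [Na⁺]_out = 70.5, [Na⁺]_in = 29.5 mM.
E_new = (56.9/1)·log₁₀(70.5/29.5) = 56.90 · (0.3784) = 21.53 mV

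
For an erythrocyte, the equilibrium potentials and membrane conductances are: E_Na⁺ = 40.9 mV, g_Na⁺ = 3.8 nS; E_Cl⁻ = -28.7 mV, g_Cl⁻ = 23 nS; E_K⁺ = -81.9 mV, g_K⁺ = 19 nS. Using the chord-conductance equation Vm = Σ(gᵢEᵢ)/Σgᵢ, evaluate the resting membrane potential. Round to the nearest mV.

-45 mV

Σ gᵢEᵢ = 3.8·(40.9) + 23·(-28.7) + 19·(-81.9) = -2060.78
Σ gᵢ = 3.8 + 23 + 19 = 45.8
Vm = -2060.78 / 45.8 = -45.00 mV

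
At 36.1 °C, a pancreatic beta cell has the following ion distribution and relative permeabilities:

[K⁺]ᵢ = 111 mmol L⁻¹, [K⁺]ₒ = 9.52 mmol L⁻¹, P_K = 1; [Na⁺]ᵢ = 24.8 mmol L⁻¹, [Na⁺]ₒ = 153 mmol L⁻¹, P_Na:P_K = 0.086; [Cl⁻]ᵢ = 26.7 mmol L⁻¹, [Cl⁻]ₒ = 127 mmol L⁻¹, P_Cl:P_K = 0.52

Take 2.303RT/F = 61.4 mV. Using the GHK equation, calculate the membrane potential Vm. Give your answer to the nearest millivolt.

-42 mV

Vm = 61.4 · log₁₀[(Σ P·[cation]ₒ + Σ P·[anion]ᵢ) / (Σ P·[cation]ᵢ + Σ P·[anion]ₒ)]
Numerator = 1×9.52 + 0.086×153 + 0.52×26.7 = 36.56
Denominator = 1×111 + 0.086×24.8 + 0.52×127 = 179.2
Vm = 61.4 · log₁₀(0.20406) = 61.4 × (-0.6902) = -42.38 mV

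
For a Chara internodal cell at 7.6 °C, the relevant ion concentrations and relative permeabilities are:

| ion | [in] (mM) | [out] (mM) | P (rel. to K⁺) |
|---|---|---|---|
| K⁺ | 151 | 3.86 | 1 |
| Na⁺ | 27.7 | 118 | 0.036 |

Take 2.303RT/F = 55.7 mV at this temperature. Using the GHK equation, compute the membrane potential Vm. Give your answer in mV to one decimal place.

Vm = 55.7 · log₁₀[(Σ P·[cation]ₒ + Σ P·[anion]ᵢ) / (Σ P·[cation]ᵢ + Σ P·[anion]ₒ)]
Numerator = 1×3.86 + 0.036×118 = 8.108
Denominator = 1×151 + 0.036×27.7 = 152
Vm = 55.7 · log₁₀(0.053343) = 55.7 × (-1.2729) = -70.90 mV

-70.9 mV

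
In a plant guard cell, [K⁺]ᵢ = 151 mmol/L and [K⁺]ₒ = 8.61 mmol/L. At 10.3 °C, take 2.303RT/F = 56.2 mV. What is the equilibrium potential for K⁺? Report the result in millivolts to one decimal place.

-69.9 mV

E = (56.2/z) · log₁₀([K⁺]_out/[K⁺]_in) with z = +1.
= (56.2/1) · log₁₀(8.61/151) = 56.20 · log₁₀(0.05702)
= 56.20 · (-1.2440) = -69.91 mV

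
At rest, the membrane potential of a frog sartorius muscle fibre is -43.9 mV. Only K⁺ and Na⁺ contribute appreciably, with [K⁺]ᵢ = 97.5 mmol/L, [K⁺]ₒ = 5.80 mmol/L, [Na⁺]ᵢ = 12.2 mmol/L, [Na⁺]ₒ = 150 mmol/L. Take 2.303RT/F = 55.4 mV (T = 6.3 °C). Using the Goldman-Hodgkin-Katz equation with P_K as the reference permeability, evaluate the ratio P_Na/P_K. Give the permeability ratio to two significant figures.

0.067

Let α = P_Na/P_K. GHK: Vm = 55.4·log₁₀[(Kₒ + α·Naₒ)/(Kᵢ + α·Naᵢ)].
10^(Vm/55.4) = 10^(-43.9/55.4) = 0.16128
So 0.16128·(Kᵢ + α·Naᵢ) = Kₒ + α·Naₒ → α = (0.16128·97.5 − 5.8) / (150.0 − 0.16128·12.2)
α = (15.72 − 5.8) / (150.0 − 1.968) = 9.925/148 = 0.06704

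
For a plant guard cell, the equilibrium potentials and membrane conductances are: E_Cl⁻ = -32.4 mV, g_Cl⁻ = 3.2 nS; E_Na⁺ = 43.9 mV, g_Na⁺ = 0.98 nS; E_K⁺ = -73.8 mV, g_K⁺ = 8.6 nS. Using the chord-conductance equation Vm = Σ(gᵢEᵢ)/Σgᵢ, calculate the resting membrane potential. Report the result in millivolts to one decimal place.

-54.4 mV

Σ gᵢEᵢ = 3.2·(-32.4) + 0.98·(43.9) + 8.6·(-73.8) = -695.34
Σ gᵢ = 3.2 + 0.98 + 8.6 = 12.78
Vm = -695.34 / 12.78 = -54.41 mV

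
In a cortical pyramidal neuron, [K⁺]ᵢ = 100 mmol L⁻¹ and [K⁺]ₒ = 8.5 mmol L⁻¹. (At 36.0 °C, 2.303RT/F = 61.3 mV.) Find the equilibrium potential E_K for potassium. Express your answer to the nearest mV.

E = (61.3/z) · log₁₀([K⁺]_out/[K⁺]_in) with z = +1.
= (61.3/1) · log₁₀(8.5/100) = 61.30 · log₁₀(0.085)
= 61.30 · (-1.0706) = -65.63 mV

-66 mV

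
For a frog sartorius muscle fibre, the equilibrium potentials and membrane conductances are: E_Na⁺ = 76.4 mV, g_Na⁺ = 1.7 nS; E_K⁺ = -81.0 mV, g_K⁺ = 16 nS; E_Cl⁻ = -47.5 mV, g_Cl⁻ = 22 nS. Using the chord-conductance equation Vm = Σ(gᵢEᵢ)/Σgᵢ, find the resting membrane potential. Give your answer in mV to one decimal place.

Σ gᵢEᵢ = 1.7·(76.4) + 16·(-81.0) + 22·(-47.5) = -2211.12
Σ gᵢ = 1.7 + 16 + 22 = 39.7
Vm = -2211.12 / 39.7 = -55.70 mV

-55.7 mV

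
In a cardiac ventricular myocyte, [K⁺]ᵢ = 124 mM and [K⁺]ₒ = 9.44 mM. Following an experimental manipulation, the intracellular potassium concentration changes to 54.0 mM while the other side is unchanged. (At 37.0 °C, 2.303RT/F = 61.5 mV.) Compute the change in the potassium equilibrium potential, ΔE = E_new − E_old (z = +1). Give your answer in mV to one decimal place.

E_old = (61.5/1)·log₁₀(9.44/124) = -68.78 mV
E_new = (61.5/1)·log₁₀(9.44/54.0) = -46.58 mV
ΔE = -46.58 − (-68.78) = 22.20 mV

22.2 mV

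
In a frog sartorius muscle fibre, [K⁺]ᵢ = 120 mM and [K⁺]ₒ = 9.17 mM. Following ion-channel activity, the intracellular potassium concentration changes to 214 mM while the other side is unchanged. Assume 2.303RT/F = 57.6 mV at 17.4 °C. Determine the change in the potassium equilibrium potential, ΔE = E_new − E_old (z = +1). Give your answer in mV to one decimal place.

E_old = (57.6/1)·log₁₀(9.17/120) = -64.33 mV
E_new = (57.6/1)·log₁₀(9.17/214) = -78.80 mV
ΔE = -78.80 − (-64.33) = -14.47 mV

-14.5 mV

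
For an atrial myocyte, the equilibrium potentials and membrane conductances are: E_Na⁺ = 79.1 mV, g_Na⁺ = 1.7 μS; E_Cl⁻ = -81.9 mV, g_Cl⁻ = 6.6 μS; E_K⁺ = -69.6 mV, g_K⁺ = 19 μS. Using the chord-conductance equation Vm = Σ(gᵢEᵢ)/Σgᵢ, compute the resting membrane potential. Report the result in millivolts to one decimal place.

Σ gᵢEᵢ = 1.7·(79.1) + 6.6·(-81.9) + 19·(-69.6) = -1728.47
Σ gᵢ = 1.7 + 6.6 + 19 = 27.3
Vm = -1728.47 / 27.3 = -63.31 mV

-63.3 mV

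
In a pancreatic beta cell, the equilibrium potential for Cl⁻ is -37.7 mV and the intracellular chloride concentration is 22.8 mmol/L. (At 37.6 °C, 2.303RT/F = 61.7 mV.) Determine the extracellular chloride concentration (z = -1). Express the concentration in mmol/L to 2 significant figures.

93 mmol/L

Nernst: E = (61.7/-1) · log₁₀([out]/[in]), so log₁₀([out]/[in]) = -37.7 × -1 / 61.7 = 0.6110.
[out]/[in] = 10^(0.6110) = 4.083.
[out] = 4.083 × 22.8 = 93.1 mmol/L.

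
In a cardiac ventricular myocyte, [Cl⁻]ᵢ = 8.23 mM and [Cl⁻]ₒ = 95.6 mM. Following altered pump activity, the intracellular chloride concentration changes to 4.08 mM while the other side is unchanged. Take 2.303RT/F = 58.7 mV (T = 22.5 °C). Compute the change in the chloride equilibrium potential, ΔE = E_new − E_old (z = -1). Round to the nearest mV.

-18 mV

E_old = (58.7/-1)·log₁₀(95.6/8.23) = -62.52 mV
E_new = (58.7/-1)·log₁₀(95.6/4.08) = -80.41 mV
ΔE = -80.41 − (-62.52) = -17.89 mV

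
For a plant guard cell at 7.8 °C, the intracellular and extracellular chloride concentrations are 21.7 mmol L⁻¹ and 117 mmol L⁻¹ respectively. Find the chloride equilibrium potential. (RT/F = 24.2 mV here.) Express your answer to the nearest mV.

-41 mV

E = (24.2/z) · ln([Cl⁻]_out/[Cl⁻]_in) with z = -1.
For an anion, dividing by z = -1 reverses the sign.
= (24.2/-1) · ln(117/21.7) = -24.20 · ln(5.392)
= -24.20 · (1.6849) = -40.77 mV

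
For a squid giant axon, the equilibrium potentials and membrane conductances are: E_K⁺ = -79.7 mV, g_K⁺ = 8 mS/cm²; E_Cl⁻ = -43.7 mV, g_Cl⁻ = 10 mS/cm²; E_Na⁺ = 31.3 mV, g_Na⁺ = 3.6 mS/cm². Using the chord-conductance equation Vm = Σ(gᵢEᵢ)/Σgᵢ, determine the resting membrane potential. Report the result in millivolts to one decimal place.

Σ gᵢEᵢ = 8·(-79.7) + 10·(-43.7) + 3.6·(31.3) = -961.92
Σ gᵢ = 8 + 10 + 3.6 = 21.6
Vm = -961.92 / 21.6 = -44.53 mV

-44.5 mV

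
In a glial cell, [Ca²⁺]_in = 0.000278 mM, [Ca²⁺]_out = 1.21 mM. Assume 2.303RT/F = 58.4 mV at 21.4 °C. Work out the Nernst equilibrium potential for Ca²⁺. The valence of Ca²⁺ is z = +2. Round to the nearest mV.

E = (58.4/z) · log₁₀([Ca²⁺]_out/[Ca²⁺]_in) with z = +2.
= (58.4/2) · log₁₀(1.21/0.000278) = 29.20 · log₁₀(4353)
= 29.20 · (3.6387) = 106.25 mV

106 mV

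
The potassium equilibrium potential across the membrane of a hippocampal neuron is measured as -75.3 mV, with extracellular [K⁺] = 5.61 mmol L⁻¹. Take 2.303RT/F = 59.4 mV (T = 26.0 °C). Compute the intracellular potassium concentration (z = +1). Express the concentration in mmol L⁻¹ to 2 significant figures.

Nernst: E = (59.4/1) · log₁₀([out]/[in]), so log₁₀([out]/[in]) = -75.3 × 1 / 59.4 = -1.2677.
[out]/[in] = 10^(-1.2677) = 0.05399.
[in] = 5.61 / 0.05399 = 103.9 mmol L⁻¹.

100 mmol L⁻¹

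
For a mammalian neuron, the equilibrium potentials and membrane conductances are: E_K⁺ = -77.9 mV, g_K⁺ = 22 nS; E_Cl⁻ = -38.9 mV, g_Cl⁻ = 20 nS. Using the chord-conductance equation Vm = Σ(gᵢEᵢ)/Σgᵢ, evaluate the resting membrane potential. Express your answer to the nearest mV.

-59 mV

Σ gᵢEᵢ = 22·(-77.9) + 20·(-38.9) = -2491.80
Σ gᵢ = 22 + 20 = 42
Vm = -2491.80 / 42 = -59.33 mV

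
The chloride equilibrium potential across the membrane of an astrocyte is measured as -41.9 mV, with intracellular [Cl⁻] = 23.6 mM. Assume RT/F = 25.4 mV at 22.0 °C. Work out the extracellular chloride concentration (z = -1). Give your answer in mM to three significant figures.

Nernst: E = (25.4/-1) · ln([out]/[in]), so ln([out]/[in]) = -41.9 × -1 / 25.4 = 1.6496.
[out]/[in] = e^(1.6496) = 5.205.
[out] = 5.205 × 23.6 = 122.8 mM.

123 mM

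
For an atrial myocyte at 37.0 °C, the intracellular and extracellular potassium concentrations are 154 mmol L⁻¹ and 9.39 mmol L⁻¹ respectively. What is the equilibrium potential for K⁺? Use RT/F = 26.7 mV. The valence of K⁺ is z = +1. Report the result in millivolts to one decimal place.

E = (26.7/z) · ln([K⁺]_out/[K⁺]_in) with z = +1.
= (26.7/1) · ln(9.39/154) = 26.70 · ln(0.06097)
= 26.70 · (-2.7973) = -74.69 mV

-74.7 mV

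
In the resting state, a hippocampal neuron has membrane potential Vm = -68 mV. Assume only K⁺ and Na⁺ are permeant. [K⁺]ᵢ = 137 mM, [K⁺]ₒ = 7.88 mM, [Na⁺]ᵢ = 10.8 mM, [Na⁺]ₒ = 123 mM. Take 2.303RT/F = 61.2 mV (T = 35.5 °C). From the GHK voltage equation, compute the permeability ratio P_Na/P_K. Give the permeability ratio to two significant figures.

0.022

Let α = P_Na/P_K. GHK: Vm = 61.2·log₁₀[(Kₒ + α·Naₒ)/(Kᵢ + α·Naᵢ)].
10^(Vm/61.2) = 10^(-68.0/61.2) = 0.077426
So 0.077426·(Kᵢ + α·Naᵢ) = Kₒ + α·Naₒ → α = (0.077426·137.0 − 7.88) / (123.0 − 0.077426·10.8)
α = (10.61 − 7.88) / (123.0 − 0.8362) = 2.727/122.2 = 0.02233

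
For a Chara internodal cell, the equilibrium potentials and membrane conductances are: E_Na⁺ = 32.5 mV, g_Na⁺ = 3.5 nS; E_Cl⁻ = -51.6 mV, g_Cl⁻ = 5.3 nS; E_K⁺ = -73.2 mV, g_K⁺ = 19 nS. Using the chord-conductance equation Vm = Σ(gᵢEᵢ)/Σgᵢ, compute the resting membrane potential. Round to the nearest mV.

Σ gᵢEᵢ = 3.5·(32.5) + 5.3·(-51.6) + 19·(-73.2) = -1550.53
Σ gᵢ = 3.5 + 5.3 + 19 = 27.8
Vm = -1550.53 / 27.8 = -55.77 mV

-56 mV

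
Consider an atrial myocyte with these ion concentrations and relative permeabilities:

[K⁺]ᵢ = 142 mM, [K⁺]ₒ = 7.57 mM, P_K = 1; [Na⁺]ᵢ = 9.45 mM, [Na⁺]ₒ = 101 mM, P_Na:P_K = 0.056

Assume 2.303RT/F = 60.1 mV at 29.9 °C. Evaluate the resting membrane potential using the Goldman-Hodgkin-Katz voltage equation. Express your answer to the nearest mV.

-62 mV

Vm = 60.1 · log₁₀[(Σ P·[cation]ₒ + Σ P·[anion]ᵢ) / (Σ P·[cation]ᵢ + Σ P·[anion]ₒ)]
Numerator = 1×7.57 + 0.056×101 = 13.23
Denominator = 1×142 + 0.056×9.45 = 142.5
Vm = 60.1 · log₁₀(0.092795) = 60.1 × (-1.0325) = -62.05 mV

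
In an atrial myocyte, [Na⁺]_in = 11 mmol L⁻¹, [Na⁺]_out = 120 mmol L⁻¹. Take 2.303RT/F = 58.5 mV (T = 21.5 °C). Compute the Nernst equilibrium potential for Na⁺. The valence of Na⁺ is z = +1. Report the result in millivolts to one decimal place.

E = (58.5/z) · log₁₀([Na⁺]_out/[Na⁺]_in) with z = +1.
= (58.5/1) · log₁₀(120/11) = 58.50 · log₁₀(10.91)
= 58.50 · (1.0378) = 60.71 mV

60.7 mV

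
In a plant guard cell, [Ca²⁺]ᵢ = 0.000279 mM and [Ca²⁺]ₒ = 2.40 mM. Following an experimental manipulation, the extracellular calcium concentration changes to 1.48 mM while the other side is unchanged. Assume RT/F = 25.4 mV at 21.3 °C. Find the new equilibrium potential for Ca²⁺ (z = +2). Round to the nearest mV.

After the shift: [Ca²⁺]_out = 1.48, [Ca²⁺]_in = 0.000279 mM.
E_new = (25.4/2)·ln(1.48/0.000279) = 12.70 · (8.5763) = 108.92 mV

109 mV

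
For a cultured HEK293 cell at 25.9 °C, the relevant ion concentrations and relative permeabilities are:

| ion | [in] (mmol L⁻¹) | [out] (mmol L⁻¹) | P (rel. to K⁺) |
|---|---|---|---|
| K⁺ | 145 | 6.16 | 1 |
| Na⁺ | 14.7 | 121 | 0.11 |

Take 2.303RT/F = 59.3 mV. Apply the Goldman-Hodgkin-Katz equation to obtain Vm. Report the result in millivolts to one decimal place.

-52.0 mV

Vm = 59.3 · log₁₀[(Σ P·[cation]ₒ + Σ P·[anion]ᵢ) / (Σ P·[cation]ᵢ + Σ P·[anion]ₒ)]
Numerator = 1×6.16 + 0.11×121 = 19.47
Denominator = 1×145 + 0.11×14.7 = 146.6
Vm = 59.3 · log₁₀(0.13279) = 59.3 × (-0.8768) = -52.00 mV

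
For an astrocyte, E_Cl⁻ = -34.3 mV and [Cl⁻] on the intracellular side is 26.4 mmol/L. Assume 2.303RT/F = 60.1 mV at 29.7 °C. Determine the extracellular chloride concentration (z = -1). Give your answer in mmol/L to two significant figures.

Nernst: E = (60.1/-1) · log₁₀([out]/[in]), so log₁₀([out]/[in]) = -34.3 × -1 / 60.1 = 0.5707.
[out]/[in] = 10^(0.5707) = 3.721.
[out] = 3.721 × 26.4 = 98.25 mmol/L.

98 mmol/L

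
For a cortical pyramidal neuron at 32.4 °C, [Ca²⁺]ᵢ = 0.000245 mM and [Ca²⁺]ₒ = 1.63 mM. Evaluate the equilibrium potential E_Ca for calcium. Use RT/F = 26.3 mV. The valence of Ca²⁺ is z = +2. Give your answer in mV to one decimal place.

E = (26.3/z) · ln([Ca²⁺]_out/[Ca²⁺]_in) with z = +2.
= (26.3/2) · ln(1.63/0.000245) = 13.15 · ln(6653)
= 13.15 · (8.8028) = 115.76 mV

115.8 mV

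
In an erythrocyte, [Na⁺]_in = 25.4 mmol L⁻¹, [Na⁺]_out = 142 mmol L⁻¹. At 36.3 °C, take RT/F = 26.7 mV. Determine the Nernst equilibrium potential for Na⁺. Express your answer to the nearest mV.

E = (26.7/z) · ln([Na⁺]_out/[Na⁺]_in) with z = +1.
= (26.7/1) · ln(142/25.4) = 26.70 · ln(5.591)
= 26.70 · (1.7211) = 45.95 mV

46 mV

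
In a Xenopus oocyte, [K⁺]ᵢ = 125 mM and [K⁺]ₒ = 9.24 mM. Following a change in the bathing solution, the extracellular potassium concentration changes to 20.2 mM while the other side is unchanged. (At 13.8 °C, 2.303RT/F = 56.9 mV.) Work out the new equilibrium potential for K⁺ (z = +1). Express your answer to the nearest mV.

-45 mV

After the shift: [K⁺]_out = 20.2, [K⁺]_in = 125 mM.
E_new = (56.9/1)·log₁₀(20.2/125) = 56.90 · (-0.7916) = -45.04 mV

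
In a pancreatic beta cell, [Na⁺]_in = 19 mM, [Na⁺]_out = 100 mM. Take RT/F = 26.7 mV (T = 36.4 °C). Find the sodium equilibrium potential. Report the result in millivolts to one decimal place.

E = (26.7/z) · ln([Na⁺]_out/[Na⁺]_in) with z = +1.
= (26.7/1) · ln(100/19) = 26.70 · ln(5.263)
= 26.70 · (1.6607) = 44.34 mV

44.3 mV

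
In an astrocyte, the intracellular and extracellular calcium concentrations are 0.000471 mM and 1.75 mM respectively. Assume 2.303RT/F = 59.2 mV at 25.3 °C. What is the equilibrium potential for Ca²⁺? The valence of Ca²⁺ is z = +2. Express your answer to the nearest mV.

E = (59.2/z) · log₁₀([Ca²⁺]_out/[Ca²⁺]_in) with z = +2.
= (59.2/2) · log₁₀(1.75/0.000471) = 29.60 · log₁₀(3715)
= 29.60 · (3.5700) = 105.67 mV

106 mV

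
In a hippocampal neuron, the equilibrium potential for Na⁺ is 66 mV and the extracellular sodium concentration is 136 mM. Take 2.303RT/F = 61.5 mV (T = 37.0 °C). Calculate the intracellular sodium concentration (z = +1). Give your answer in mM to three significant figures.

Nernst: E = (61.5/1) · log₁₀([out]/[in]), so log₁₀([out]/[in]) = 66.0 × 1 / 61.5 = 1.0732.
[out]/[in] = 10^(1.0732) = 11.84.
[in] = 136 / 11.84 = 11.49 mM.

11.5 mM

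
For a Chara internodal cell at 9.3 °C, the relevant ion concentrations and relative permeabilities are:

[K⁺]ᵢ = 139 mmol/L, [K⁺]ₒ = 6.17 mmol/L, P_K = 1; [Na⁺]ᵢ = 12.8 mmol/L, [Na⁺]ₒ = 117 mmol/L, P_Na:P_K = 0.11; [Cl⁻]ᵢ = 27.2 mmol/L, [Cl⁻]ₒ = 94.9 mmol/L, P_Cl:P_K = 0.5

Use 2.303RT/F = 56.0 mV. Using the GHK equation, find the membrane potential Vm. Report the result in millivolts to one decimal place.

-42.6 mV

Vm = 56.0 · log₁₀[(Σ P·[cation]ₒ + Σ P·[anion]ᵢ) / (Σ P·[cation]ᵢ + Σ P·[anion]ₒ)]
Numerator = 1×6.17 + 0.11×117 + 0.5×27.2 = 32.64
Denominator = 1×139 + 0.11×12.8 + 0.5×94.9 = 187.9
Vm = 56.0 · log₁₀(0.17375) = 56.0 × (-0.7601) = -42.56 mV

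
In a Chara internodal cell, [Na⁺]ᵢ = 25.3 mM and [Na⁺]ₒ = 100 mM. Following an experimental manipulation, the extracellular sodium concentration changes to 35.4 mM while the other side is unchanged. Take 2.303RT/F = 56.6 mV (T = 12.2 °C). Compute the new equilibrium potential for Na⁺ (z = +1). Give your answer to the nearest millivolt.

After the shift: [Na⁺]_out = 35.4, [Na⁺]_in = 25.3 mM.
E_new = (56.6/1)·log₁₀(35.4/25.3) = 56.60 · (0.1459) = 8.26 mV

8 mV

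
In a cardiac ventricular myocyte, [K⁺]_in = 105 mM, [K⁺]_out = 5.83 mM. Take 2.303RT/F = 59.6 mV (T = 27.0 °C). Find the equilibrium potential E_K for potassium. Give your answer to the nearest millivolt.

-75 mV

E = (59.6/z) · log₁₀([K⁺]_out/[K⁺]_in) with z = +1.
= (59.6/1) · log₁₀(5.83/105) = 59.60 · log₁₀(0.05552)
= 59.60 · (-1.2555) = -74.83 mV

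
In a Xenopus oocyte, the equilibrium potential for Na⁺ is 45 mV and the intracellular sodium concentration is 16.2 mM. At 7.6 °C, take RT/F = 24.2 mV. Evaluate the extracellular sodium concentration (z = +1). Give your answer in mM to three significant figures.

104 mM

Nernst: E = (24.2/1) · ln([out]/[in]), so ln([out]/[in]) = 45.0 × 1 / 24.2 = 1.8595.
[out]/[in] = e^(1.8595) = 6.421.
[out] = 6.421 × 16.2 = 104 mM.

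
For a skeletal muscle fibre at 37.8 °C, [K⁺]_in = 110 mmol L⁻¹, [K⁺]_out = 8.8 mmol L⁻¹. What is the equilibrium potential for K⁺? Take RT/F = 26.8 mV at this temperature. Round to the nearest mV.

E = (26.8/z) · ln([K⁺]_out/[K⁺]_in) with z = +1.
= (26.8/1) · ln(8.8/110) = 26.80 · ln(0.08)
= 26.80 · (-2.5257) = -67.69 mV

-68 mV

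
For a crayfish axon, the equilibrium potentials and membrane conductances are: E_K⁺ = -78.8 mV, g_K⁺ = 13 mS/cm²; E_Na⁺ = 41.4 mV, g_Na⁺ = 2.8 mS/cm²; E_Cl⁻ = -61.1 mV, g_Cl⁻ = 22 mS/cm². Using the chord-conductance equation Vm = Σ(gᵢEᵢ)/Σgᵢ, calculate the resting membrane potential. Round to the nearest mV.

Σ gᵢEᵢ = 13·(-78.8) + 2.8·(41.4) + 22·(-61.1) = -2252.68
Σ gᵢ = 13 + 2.8 + 22 = 37.8
Vm = -2252.68 / 37.8 = -59.59 mV

-60 mV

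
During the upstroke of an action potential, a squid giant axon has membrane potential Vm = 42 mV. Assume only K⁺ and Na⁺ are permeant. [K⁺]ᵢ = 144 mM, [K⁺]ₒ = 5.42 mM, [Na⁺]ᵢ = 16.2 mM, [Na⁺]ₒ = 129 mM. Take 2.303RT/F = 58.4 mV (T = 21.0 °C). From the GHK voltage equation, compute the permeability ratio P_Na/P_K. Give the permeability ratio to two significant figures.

17

Let α = P_Na/P_K. GHK: Vm = 58.4·log₁₀[(Kₒ + α·Naₒ)/(Kᵢ + α·Naᵢ)].
10^(Vm/58.4) = 10^(42.0/58.4) = 5.2382
So 5.2382·(Kᵢ + α·Naᵢ) = Kₒ + α·Naₒ → α = (5.2382·144.0 − 5.42) / (129.0 − 5.2382·16.2)
α = (754.3 − 5.42) / (129.0 − 84.86) = 748.9/44.14 = 16.97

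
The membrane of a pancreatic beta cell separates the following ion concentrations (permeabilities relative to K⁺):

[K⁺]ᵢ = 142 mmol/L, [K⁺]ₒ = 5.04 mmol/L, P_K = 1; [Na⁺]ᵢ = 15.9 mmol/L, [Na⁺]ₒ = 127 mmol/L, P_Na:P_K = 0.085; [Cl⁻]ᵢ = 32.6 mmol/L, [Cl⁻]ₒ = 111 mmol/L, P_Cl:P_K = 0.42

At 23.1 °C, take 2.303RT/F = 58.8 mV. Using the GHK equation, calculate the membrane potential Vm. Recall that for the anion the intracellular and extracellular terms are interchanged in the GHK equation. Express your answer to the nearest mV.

-48 mV

Vm = 58.8 · log₁₀[(Σ P·[cation]ₒ + Σ P·[anion]ᵢ) / (Σ P·[cation]ᵢ + Σ P·[anion]ₒ)]
Numerator = 1×5.04 + 0.085×127 + 0.42×32.6 = 29.53
Denominator = 1×142 + 0.085×15.9 + 0.42×111 = 190
Vm = 58.8 · log₁₀(0.15543) = 58.8 × (-0.8085) = -47.54 mV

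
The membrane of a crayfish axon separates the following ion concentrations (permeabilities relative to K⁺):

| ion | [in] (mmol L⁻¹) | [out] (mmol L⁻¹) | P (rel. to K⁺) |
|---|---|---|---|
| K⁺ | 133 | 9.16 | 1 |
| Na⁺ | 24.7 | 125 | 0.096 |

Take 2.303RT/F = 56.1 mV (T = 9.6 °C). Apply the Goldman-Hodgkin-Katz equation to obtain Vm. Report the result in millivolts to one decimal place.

-45.2 mV

Vm = 56.1 · log₁₀[(Σ P·[cation]ₒ + Σ P·[anion]ᵢ) / (Σ P·[cation]ᵢ + Σ P·[anion]ₒ)]
Numerator = 1×9.16 + 0.096×125 = 21.16
Denominator = 1×133 + 0.096×24.7 = 135.4
Vm = 56.1 · log₁₀(0.15631) = 56.1 × (-0.8060) = -45.22 mV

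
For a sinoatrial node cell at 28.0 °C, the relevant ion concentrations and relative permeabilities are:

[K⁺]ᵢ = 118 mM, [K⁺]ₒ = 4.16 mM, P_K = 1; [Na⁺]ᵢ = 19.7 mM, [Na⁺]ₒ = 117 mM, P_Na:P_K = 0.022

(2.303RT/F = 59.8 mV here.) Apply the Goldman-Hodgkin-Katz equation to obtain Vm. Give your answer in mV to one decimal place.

-74.5 mV

Vm = 59.8 · log₁₀[(Σ P·[cation]ₒ + Σ P·[anion]ᵢ) / (Σ P·[cation]ᵢ + Σ P·[anion]ₒ)]
Numerator = 1×4.16 + 0.022×117 = 6.734
Denominator = 1×118 + 0.022×19.7 = 118.4
Vm = 59.8 · log₁₀(0.056859) = 59.8 × (-1.2452) = -74.46 mV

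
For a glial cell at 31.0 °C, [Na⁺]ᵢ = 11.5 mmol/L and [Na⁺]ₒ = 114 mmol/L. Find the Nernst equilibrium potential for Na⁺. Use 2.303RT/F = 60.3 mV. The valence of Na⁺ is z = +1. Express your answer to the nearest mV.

E = (60.3/z) · log₁₀([Na⁺]_out/[Na⁺]_in) with z = +1.
= (60.3/1) · log₁₀(114/11.5) = 60.30 · log₁₀(9.913)
= 60.30 · (0.9962) = 60.07 mV

60 mV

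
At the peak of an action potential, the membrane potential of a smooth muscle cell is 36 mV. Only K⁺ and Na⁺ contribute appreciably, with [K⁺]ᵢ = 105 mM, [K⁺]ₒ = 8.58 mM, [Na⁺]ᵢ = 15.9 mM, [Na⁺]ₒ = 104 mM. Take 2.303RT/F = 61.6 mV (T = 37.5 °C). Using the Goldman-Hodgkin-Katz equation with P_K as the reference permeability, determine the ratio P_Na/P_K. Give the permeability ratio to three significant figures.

9.19

Let α = P_Na/P_K. GHK: Vm = 61.6·log₁₀[(Kₒ + α·Naₒ)/(Kᵢ + α·Naᵢ)].
10^(Vm/61.6) = 10^(36.0/61.6) = 3.8407
So 3.8407·(Kᵢ + α·Naᵢ) = Kₒ + α·Naₒ → α = (3.8407·105.0 − 8.58) / (104.0 − 3.8407·15.9)
α = (403.3 − 8.58) / (104.0 − 61.07) = 394.7/42.93 = 9.194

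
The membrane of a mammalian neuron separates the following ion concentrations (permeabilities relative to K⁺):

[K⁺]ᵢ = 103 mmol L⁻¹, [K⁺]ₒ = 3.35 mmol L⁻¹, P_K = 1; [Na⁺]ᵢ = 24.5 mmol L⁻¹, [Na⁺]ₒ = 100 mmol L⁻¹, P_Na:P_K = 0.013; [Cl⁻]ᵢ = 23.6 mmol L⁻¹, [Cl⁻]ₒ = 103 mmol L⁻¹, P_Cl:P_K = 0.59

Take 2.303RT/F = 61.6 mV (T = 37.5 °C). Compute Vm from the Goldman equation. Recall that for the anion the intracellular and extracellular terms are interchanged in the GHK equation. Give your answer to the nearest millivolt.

Vm = 61.6 · log₁₀[(Σ P·[cation]ₒ + Σ P·[anion]ᵢ) / (Σ P·[cation]ᵢ + Σ P·[anion]ₒ)]
Numerator = 1×3.35 + 0.013×100 + 0.59×23.6 = 18.57
Denominator = 1×103 + 0.013×24.5 + 0.59×103 = 164.1
Vm = 61.6 · log₁₀(0.1132) = 61.6 × (-0.9462) = -58.28 mV

-58 mV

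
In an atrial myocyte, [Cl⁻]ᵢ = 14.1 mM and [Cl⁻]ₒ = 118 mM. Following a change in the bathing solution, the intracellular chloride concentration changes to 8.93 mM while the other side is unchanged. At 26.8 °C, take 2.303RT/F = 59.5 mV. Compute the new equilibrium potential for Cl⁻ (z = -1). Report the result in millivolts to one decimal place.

-66.7 mV

After the shift: [Cl⁻]_out = 118, [Cl⁻]_in = 8.93 mM.
E_new = (59.5/-1)·log₁₀(118/8.93) = -59.50 · (1.1210) = -66.70 mV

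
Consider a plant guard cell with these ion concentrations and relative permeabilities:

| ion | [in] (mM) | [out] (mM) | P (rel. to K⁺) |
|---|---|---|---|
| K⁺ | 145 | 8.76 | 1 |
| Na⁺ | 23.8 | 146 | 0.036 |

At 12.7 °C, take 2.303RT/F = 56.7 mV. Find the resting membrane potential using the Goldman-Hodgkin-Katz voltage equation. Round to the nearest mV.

Vm = 56.7 · log₁₀[(Σ P·[cation]ₒ + Σ P·[anion]ᵢ) / (Σ P·[cation]ᵢ + Σ P·[anion]ₒ)]
Numerator = 1×8.76 + 0.036×146 = 14.02
Denominator = 1×145 + 0.036×23.8 = 145.9
Vm = 56.7 · log₁₀(0.096094) = 56.7 × (-1.0173) = -57.68 mV

-58 mV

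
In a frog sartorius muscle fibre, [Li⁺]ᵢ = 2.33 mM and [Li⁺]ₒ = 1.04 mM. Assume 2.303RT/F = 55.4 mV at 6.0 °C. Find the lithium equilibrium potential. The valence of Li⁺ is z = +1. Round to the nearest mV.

-19 mV

E = (55.4/z) · log₁₀([Li⁺]_out/[Li⁺]_in) with z = +1.
= (55.4/1) · log₁₀(1.04/2.33) = 55.40 · log₁₀(0.4464)
= 55.40 · (-0.3503) = -19.41 mV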